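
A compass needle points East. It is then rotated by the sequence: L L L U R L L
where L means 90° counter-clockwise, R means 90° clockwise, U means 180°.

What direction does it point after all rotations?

Start: East
  L (left (90° counter-clockwise)) -> North
  L (left (90° counter-clockwise)) -> West
  L (left (90° counter-clockwise)) -> South
  U (U-turn (180°)) -> North
  R (right (90° clockwise)) -> East
  L (left (90° counter-clockwise)) -> North
  L (left (90° counter-clockwise)) -> West
Final: West

Answer: Final heading: West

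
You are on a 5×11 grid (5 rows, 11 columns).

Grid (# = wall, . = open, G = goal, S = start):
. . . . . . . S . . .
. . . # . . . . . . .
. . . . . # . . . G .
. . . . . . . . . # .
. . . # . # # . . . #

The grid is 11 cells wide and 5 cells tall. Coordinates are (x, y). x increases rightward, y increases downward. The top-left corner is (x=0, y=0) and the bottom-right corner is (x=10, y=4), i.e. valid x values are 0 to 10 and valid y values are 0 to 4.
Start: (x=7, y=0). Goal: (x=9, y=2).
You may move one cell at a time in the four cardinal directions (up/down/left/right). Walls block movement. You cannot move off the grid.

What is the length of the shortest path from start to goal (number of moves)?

BFS from (x=7, y=0) until reaching (x=9, y=2):
  Distance 0: (x=7, y=0)
  Distance 1: (x=6, y=0), (x=8, y=0), (x=7, y=1)
  Distance 2: (x=5, y=0), (x=9, y=0), (x=6, y=1), (x=8, y=1), (x=7, y=2)
  Distance 3: (x=4, y=0), (x=10, y=0), (x=5, y=1), (x=9, y=1), (x=6, y=2), (x=8, y=2), (x=7, y=3)
  Distance 4: (x=3, y=0), (x=4, y=1), (x=10, y=1), (x=9, y=2), (x=6, y=3), (x=8, y=3), (x=7, y=4)  <- goal reached here
One shortest path (4 moves): (x=7, y=0) -> (x=8, y=0) -> (x=9, y=0) -> (x=9, y=1) -> (x=9, y=2)

Answer: Shortest path length: 4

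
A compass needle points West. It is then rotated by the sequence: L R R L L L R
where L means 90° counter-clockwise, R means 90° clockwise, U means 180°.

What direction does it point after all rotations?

Answer: Final heading: South

Derivation:
Start: West
  L (left (90° counter-clockwise)) -> South
  R (right (90° clockwise)) -> West
  R (right (90° clockwise)) -> North
  L (left (90° counter-clockwise)) -> West
  L (left (90° counter-clockwise)) -> South
  L (left (90° counter-clockwise)) -> East
  R (right (90° clockwise)) -> South
Final: South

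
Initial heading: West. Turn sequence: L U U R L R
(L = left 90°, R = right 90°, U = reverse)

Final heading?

Start: West
  L (left (90° counter-clockwise)) -> South
  U (U-turn (180°)) -> North
  U (U-turn (180°)) -> South
  R (right (90° clockwise)) -> West
  L (left (90° counter-clockwise)) -> South
  R (right (90° clockwise)) -> West
Final: West

Answer: Final heading: West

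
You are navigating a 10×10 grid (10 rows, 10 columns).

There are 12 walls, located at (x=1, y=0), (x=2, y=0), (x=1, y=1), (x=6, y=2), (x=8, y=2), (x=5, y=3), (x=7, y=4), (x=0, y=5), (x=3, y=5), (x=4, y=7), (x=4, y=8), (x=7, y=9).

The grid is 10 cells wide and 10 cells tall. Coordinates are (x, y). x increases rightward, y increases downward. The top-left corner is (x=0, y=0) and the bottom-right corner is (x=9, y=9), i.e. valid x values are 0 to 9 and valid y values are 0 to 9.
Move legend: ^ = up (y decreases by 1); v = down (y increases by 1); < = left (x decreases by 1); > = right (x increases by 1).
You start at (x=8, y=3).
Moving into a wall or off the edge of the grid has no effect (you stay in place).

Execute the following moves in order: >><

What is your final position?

Start: (x=8, y=3)
  > (right): (x=8, y=3) -> (x=9, y=3)
  > (right): blocked, stay at (x=9, y=3)
  < (left): (x=9, y=3) -> (x=8, y=3)
Final: (x=8, y=3)

Answer: Final position: (x=8, y=3)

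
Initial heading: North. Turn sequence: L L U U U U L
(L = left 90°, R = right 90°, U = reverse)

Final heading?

Answer: Final heading: East

Derivation:
Start: North
  L (left (90° counter-clockwise)) -> West
  L (left (90° counter-clockwise)) -> South
  U (U-turn (180°)) -> North
  U (U-turn (180°)) -> South
  U (U-turn (180°)) -> North
  U (U-turn (180°)) -> South
  L (left (90° counter-clockwise)) -> East
Final: East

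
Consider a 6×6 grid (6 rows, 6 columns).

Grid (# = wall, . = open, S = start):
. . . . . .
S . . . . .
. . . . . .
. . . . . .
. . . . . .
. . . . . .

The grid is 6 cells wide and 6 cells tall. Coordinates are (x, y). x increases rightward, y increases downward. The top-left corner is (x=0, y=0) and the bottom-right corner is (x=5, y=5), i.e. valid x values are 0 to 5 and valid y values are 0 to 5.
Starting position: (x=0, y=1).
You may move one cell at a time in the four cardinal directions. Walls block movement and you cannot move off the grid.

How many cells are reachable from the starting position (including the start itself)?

Answer: Reachable cells: 36

Derivation:
BFS flood-fill from (x=0, y=1):
  Distance 0: (x=0, y=1)
  Distance 1: (x=0, y=0), (x=1, y=1), (x=0, y=2)
  Distance 2: (x=1, y=0), (x=2, y=1), (x=1, y=2), (x=0, y=3)
  Distance 3: (x=2, y=0), (x=3, y=1), (x=2, y=2), (x=1, y=3), (x=0, y=4)
  Distance 4: (x=3, y=0), (x=4, y=1), (x=3, y=2), (x=2, y=3), (x=1, y=4), (x=0, y=5)
  Distance 5: (x=4, y=0), (x=5, y=1), (x=4, y=2), (x=3, y=3), (x=2, y=4), (x=1, y=5)
  Distance 6: (x=5, y=0), (x=5, y=2), (x=4, y=3), (x=3, y=4), (x=2, y=5)
  Distance 7: (x=5, y=3), (x=4, y=4), (x=3, y=5)
  Distance 8: (x=5, y=4), (x=4, y=5)
  Distance 9: (x=5, y=5)
Total reachable: 36 (grid has 36 open cells total)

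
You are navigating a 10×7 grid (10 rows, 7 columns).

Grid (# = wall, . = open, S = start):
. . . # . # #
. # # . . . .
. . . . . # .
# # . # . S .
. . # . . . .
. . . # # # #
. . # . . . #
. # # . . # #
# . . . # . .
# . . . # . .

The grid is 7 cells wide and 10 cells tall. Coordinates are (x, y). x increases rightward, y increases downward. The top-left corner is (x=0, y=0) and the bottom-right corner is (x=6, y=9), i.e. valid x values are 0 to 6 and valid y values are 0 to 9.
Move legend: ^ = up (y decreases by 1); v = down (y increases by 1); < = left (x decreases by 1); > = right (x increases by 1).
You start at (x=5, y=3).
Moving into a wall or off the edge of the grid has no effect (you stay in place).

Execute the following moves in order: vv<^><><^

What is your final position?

Answer: Final position: (x=4, y=2)

Derivation:
Start: (x=5, y=3)
  v (down): (x=5, y=3) -> (x=5, y=4)
  v (down): blocked, stay at (x=5, y=4)
  < (left): (x=5, y=4) -> (x=4, y=4)
  ^ (up): (x=4, y=4) -> (x=4, y=3)
  > (right): (x=4, y=3) -> (x=5, y=3)
  < (left): (x=5, y=3) -> (x=4, y=3)
  > (right): (x=4, y=3) -> (x=5, y=3)
  < (left): (x=5, y=3) -> (x=4, y=3)
  ^ (up): (x=4, y=3) -> (x=4, y=2)
Final: (x=4, y=2)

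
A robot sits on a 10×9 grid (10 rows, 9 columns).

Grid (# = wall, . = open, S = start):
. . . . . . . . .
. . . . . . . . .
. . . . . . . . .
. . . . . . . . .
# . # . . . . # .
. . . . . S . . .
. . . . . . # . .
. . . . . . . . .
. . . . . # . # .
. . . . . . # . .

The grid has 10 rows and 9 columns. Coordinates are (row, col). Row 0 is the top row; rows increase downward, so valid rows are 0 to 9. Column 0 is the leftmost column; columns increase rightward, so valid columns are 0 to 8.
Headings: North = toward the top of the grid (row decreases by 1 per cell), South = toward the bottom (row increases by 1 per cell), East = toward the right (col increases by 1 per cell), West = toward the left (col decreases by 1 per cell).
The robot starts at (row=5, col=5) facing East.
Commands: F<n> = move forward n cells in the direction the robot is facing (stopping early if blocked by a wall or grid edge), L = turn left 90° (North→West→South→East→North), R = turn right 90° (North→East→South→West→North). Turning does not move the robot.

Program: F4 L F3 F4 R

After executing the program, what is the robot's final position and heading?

Start: (row=5, col=5), facing East
  F4: move forward 3/4 (blocked), now at (row=5, col=8)
  L: turn left, now facing North
  F3: move forward 3, now at (row=2, col=8)
  F4: move forward 2/4 (blocked), now at (row=0, col=8)
  R: turn right, now facing East
Final: (row=0, col=8), facing East

Answer: Final position: (row=0, col=8), facing East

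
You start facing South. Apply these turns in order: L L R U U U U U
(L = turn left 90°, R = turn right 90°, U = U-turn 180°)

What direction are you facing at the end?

Answer: Final heading: West

Derivation:
Start: South
  L (left (90° counter-clockwise)) -> East
  L (left (90° counter-clockwise)) -> North
  R (right (90° clockwise)) -> East
  U (U-turn (180°)) -> West
  U (U-turn (180°)) -> East
  U (U-turn (180°)) -> West
  U (U-turn (180°)) -> East
  U (U-turn (180°)) -> West
Final: West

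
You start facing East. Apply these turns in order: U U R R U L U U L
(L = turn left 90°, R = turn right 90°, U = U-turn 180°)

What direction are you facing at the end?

Start: East
  U (U-turn (180°)) -> West
  U (U-turn (180°)) -> East
  R (right (90° clockwise)) -> South
  R (right (90° clockwise)) -> West
  U (U-turn (180°)) -> East
  L (left (90° counter-clockwise)) -> North
  U (U-turn (180°)) -> South
  U (U-turn (180°)) -> North
  L (left (90° counter-clockwise)) -> West
Final: West

Answer: Final heading: West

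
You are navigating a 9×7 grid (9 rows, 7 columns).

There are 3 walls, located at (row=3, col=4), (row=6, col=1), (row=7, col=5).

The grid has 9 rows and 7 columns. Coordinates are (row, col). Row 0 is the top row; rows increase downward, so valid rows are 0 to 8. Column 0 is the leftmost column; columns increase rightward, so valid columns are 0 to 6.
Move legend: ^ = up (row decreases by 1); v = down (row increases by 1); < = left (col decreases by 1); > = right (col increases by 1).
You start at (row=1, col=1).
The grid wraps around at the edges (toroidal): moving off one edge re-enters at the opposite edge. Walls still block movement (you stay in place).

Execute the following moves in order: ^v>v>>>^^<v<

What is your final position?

Start: (row=1, col=1)
  ^ (up): (row=1, col=1) -> (row=0, col=1)
  v (down): (row=0, col=1) -> (row=1, col=1)
  > (right): (row=1, col=1) -> (row=1, col=2)
  v (down): (row=1, col=2) -> (row=2, col=2)
  > (right): (row=2, col=2) -> (row=2, col=3)
  > (right): (row=2, col=3) -> (row=2, col=4)
  > (right): (row=2, col=4) -> (row=2, col=5)
  ^ (up): (row=2, col=5) -> (row=1, col=5)
  ^ (up): (row=1, col=5) -> (row=0, col=5)
  < (left): (row=0, col=5) -> (row=0, col=4)
  v (down): (row=0, col=4) -> (row=1, col=4)
  < (left): (row=1, col=4) -> (row=1, col=3)
Final: (row=1, col=3)

Answer: Final position: (row=1, col=3)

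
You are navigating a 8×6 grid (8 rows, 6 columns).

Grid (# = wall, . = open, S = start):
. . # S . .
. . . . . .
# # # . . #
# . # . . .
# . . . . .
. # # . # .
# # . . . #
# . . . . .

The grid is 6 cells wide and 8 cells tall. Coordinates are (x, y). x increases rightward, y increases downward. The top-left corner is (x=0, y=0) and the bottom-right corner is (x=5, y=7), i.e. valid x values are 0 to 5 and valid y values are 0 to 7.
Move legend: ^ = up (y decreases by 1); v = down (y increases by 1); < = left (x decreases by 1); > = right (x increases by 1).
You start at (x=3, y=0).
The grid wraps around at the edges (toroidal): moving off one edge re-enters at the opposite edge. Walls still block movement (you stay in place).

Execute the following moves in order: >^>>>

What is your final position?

Start: (x=3, y=0)
  > (right): (x=3, y=0) -> (x=4, y=0)
  ^ (up): (x=4, y=0) -> (x=4, y=7)
  > (right): (x=4, y=7) -> (x=5, y=7)
  > (right): blocked, stay at (x=5, y=7)
  > (right): blocked, stay at (x=5, y=7)
Final: (x=5, y=7)

Answer: Final position: (x=5, y=7)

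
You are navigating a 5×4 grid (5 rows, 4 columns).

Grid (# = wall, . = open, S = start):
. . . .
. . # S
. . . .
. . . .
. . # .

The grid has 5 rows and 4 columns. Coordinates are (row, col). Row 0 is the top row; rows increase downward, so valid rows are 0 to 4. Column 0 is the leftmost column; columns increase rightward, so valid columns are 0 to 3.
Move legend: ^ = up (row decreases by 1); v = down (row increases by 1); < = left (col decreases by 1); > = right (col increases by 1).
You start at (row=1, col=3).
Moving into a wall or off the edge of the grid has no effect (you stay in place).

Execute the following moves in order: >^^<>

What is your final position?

Answer: Final position: (row=0, col=3)

Derivation:
Start: (row=1, col=3)
  > (right): blocked, stay at (row=1, col=3)
  ^ (up): (row=1, col=3) -> (row=0, col=3)
  ^ (up): blocked, stay at (row=0, col=3)
  < (left): (row=0, col=3) -> (row=0, col=2)
  > (right): (row=0, col=2) -> (row=0, col=3)
Final: (row=0, col=3)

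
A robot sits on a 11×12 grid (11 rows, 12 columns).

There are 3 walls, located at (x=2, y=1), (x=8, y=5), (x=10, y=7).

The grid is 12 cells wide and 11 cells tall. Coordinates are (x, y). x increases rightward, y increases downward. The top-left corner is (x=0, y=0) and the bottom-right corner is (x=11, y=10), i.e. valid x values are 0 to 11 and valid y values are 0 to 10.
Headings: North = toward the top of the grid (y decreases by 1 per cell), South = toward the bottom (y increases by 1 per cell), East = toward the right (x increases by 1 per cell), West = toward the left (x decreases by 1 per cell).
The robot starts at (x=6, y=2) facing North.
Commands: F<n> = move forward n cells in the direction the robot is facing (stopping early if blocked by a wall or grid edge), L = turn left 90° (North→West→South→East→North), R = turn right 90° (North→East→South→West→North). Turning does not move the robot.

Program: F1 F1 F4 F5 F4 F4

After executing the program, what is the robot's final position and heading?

Answer: Final position: (x=6, y=0), facing North

Derivation:
Start: (x=6, y=2), facing North
  F1: move forward 1, now at (x=6, y=1)
  F1: move forward 1, now at (x=6, y=0)
  F4: move forward 0/4 (blocked), now at (x=6, y=0)
  F5: move forward 0/5 (blocked), now at (x=6, y=0)
  F4: move forward 0/4 (blocked), now at (x=6, y=0)
  F4: move forward 0/4 (blocked), now at (x=6, y=0)
Final: (x=6, y=0), facing North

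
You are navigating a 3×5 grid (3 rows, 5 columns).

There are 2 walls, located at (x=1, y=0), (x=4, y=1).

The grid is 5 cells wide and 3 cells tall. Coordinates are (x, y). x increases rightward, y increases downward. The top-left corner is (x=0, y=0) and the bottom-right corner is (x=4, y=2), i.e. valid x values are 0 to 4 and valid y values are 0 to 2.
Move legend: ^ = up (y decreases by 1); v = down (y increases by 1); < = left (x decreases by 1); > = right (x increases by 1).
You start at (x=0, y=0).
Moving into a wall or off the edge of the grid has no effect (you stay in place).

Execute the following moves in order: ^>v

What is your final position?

Start: (x=0, y=0)
  ^ (up): blocked, stay at (x=0, y=0)
  > (right): blocked, stay at (x=0, y=0)
  v (down): (x=0, y=0) -> (x=0, y=1)
Final: (x=0, y=1)

Answer: Final position: (x=0, y=1)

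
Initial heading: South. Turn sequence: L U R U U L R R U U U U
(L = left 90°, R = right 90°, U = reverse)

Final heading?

Answer: Final heading: East

Derivation:
Start: South
  L (left (90° counter-clockwise)) -> East
  U (U-turn (180°)) -> West
  R (right (90° clockwise)) -> North
  U (U-turn (180°)) -> South
  U (U-turn (180°)) -> North
  L (left (90° counter-clockwise)) -> West
  R (right (90° clockwise)) -> North
  R (right (90° clockwise)) -> East
  U (U-turn (180°)) -> West
  U (U-turn (180°)) -> East
  U (U-turn (180°)) -> West
  U (U-turn (180°)) -> East
Final: East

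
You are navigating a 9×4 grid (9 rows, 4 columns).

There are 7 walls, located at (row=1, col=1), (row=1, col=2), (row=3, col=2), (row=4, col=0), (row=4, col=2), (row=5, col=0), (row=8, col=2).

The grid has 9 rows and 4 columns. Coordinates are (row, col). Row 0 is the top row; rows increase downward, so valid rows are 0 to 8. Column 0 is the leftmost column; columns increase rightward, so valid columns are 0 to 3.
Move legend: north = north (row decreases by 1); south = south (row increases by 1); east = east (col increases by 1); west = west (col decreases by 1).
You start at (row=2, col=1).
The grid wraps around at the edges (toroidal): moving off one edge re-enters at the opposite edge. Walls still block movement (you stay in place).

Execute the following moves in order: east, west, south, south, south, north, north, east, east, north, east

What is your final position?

Answer: Final position: (row=2, col=2)

Derivation:
Start: (row=2, col=1)
  east (east): (row=2, col=1) -> (row=2, col=2)
  west (west): (row=2, col=2) -> (row=2, col=1)
  south (south): (row=2, col=1) -> (row=3, col=1)
  south (south): (row=3, col=1) -> (row=4, col=1)
  south (south): (row=4, col=1) -> (row=5, col=1)
  north (north): (row=5, col=1) -> (row=4, col=1)
  north (north): (row=4, col=1) -> (row=3, col=1)
  east (east): blocked, stay at (row=3, col=1)
  east (east): blocked, stay at (row=3, col=1)
  north (north): (row=3, col=1) -> (row=2, col=1)
  east (east): (row=2, col=1) -> (row=2, col=2)
Final: (row=2, col=2)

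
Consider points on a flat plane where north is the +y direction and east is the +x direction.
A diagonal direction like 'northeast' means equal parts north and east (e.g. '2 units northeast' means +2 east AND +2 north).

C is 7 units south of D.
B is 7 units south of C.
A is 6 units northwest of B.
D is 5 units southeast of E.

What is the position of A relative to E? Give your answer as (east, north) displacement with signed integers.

Place E at the origin (east=0, north=0).
  D is 5 units southeast of E: delta (east=+5, north=-5); D at (east=5, north=-5).
  C is 7 units south of D: delta (east=+0, north=-7); C at (east=5, north=-12).
  B is 7 units south of C: delta (east=+0, north=-7); B at (east=5, north=-19).
  A is 6 units northwest of B: delta (east=-6, north=+6); A at (east=-1, north=-13).
Therefore A relative to E: (east=-1, north=-13).

Answer: A is at (east=-1, north=-13) relative to E.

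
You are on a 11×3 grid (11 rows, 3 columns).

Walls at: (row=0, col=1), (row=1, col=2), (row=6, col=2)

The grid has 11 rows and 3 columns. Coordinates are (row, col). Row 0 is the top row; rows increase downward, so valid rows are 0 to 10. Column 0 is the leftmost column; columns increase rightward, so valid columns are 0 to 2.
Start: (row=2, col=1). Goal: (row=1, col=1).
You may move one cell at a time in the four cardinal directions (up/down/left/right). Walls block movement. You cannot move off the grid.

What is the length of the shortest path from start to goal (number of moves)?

Answer: Shortest path length: 1

Derivation:
BFS from (row=2, col=1) until reaching (row=1, col=1):
  Distance 0: (row=2, col=1)
  Distance 1: (row=1, col=1), (row=2, col=0), (row=2, col=2), (row=3, col=1)  <- goal reached here
One shortest path (1 moves): (row=2, col=1) -> (row=1, col=1)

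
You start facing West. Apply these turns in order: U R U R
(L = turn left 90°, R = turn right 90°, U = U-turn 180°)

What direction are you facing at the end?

Answer: Final heading: East

Derivation:
Start: West
  U (U-turn (180°)) -> East
  R (right (90° clockwise)) -> South
  U (U-turn (180°)) -> North
  R (right (90° clockwise)) -> East
Final: East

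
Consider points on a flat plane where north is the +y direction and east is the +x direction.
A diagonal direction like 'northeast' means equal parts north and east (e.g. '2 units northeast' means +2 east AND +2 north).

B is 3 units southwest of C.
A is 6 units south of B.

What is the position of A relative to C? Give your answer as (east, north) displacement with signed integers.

Answer: A is at (east=-3, north=-9) relative to C.

Derivation:
Place C at the origin (east=0, north=0).
  B is 3 units southwest of C: delta (east=-3, north=-3); B at (east=-3, north=-3).
  A is 6 units south of B: delta (east=+0, north=-6); A at (east=-3, north=-9).
Therefore A relative to C: (east=-3, north=-9).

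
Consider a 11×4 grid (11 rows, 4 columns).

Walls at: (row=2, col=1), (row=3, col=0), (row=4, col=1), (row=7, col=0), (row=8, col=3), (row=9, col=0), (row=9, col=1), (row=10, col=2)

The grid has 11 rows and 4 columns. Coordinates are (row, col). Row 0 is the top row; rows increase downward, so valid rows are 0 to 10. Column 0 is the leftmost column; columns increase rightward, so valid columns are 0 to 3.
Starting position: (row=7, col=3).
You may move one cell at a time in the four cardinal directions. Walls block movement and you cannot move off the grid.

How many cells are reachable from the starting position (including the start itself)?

BFS flood-fill from (row=7, col=3):
  Distance 0: (row=7, col=3)
  Distance 1: (row=6, col=3), (row=7, col=2)
  Distance 2: (row=5, col=3), (row=6, col=2), (row=7, col=1), (row=8, col=2)
  Distance 3: (row=4, col=3), (row=5, col=2), (row=6, col=1), (row=8, col=1), (row=9, col=2)
  Distance 4: (row=3, col=3), (row=4, col=2), (row=5, col=1), (row=6, col=0), (row=8, col=0), (row=9, col=3)
  Distance 5: (row=2, col=3), (row=3, col=2), (row=5, col=0), (row=10, col=3)
  Distance 6: (row=1, col=3), (row=2, col=2), (row=3, col=1), (row=4, col=0)
  Distance 7: (row=0, col=3), (row=1, col=2)
  Distance 8: (row=0, col=2), (row=1, col=1)
  Distance 9: (row=0, col=1), (row=1, col=0)
  Distance 10: (row=0, col=0), (row=2, col=0)
Total reachable: 34 (grid has 36 open cells total)

Answer: Reachable cells: 34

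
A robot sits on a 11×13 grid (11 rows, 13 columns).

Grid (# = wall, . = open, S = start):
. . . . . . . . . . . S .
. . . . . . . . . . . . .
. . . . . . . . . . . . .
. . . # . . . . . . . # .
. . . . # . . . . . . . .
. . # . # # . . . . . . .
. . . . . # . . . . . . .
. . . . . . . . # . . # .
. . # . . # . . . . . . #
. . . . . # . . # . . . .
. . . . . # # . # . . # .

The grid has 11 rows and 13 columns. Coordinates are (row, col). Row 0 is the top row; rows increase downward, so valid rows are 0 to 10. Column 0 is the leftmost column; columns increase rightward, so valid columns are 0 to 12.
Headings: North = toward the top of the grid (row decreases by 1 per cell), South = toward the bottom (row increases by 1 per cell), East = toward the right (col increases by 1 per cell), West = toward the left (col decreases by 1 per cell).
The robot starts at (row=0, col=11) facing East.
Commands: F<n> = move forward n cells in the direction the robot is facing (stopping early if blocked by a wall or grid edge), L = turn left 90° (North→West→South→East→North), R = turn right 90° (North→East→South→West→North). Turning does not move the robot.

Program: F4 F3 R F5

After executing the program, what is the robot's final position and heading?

Start: (row=0, col=11), facing East
  F4: move forward 1/4 (blocked), now at (row=0, col=12)
  F3: move forward 0/3 (blocked), now at (row=0, col=12)
  R: turn right, now facing South
  F5: move forward 5, now at (row=5, col=12)
Final: (row=5, col=12), facing South

Answer: Final position: (row=5, col=12), facing South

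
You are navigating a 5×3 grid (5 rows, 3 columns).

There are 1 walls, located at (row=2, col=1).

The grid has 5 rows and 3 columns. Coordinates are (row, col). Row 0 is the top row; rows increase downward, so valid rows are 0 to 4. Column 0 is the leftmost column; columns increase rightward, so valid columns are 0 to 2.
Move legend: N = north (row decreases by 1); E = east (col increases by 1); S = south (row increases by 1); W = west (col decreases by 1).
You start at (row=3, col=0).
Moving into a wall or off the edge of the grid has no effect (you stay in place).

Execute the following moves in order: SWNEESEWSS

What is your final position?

Answer: Final position: (row=4, col=1)

Derivation:
Start: (row=3, col=0)
  S (south): (row=3, col=0) -> (row=4, col=0)
  W (west): blocked, stay at (row=4, col=0)
  N (north): (row=4, col=0) -> (row=3, col=0)
  E (east): (row=3, col=0) -> (row=3, col=1)
  E (east): (row=3, col=1) -> (row=3, col=2)
  S (south): (row=3, col=2) -> (row=4, col=2)
  E (east): blocked, stay at (row=4, col=2)
  W (west): (row=4, col=2) -> (row=4, col=1)
  S (south): blocked, stay at (row=4, col=1)
  S (south): blocked, stay at (row=4, col=1)
Final: (row=4, col=1)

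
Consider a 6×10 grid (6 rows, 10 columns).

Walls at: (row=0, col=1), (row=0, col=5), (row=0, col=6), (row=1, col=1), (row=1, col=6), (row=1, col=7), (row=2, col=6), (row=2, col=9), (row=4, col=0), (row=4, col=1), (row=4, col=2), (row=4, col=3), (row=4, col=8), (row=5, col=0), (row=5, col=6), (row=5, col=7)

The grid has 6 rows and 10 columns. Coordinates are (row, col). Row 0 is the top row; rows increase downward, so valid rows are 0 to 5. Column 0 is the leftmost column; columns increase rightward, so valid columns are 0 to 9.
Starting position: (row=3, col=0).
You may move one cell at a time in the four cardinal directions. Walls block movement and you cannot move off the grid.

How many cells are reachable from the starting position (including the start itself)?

BFS flood-fill from (row=3, col=0):
  Distance 0: (row=3, col=0)
  Distance 1: (row=2, col=0), (row=3, col=1)
  Distance 2: (row=1, col=0), (row=2, col=1), (row=3, col=2)
  Distance 3: (row=0, col=0), (row=2, col=2), (row=3, col=3)
  Distance 4: (row=1, col=2), (row=2, col=3), (row=3, col=4)
  Distance 5: (row=0, col=2), (row=1, col=3), (row=2, col=4), (row=3, col=5), (row=4, col=4)
  Distance 6: (row=0, col=3), (row=1, col=4), (row=2, col=5), (row=3, col=6), (row=4, col=5), (row=5, col=4)
  Distance 7: (row=0, col=4), (row=1, col=5), (row=3, col=7), (row=4, col=6), (row=5, col=3), (row=5, col=5)
  Distance 8: (row=2, col=7), (row=3, col=8), (row=4, col=7), (row=5, col=2)
  Distance 9: (row=2, col=8), (row=3, col=9), (row=5, col=1)
  Distance 10: (row=1, col=8), (row=4, col=9)
  Distance 11: (row=0, col=8), (row=1, col=9), (row=5, col=9)
  Distance 12: (row=0, col=7), (row=0, col=9), (row=5, col=8)
Total reachable: 44 (grid has 44 open cells total)

Answer: Reachable cells: 44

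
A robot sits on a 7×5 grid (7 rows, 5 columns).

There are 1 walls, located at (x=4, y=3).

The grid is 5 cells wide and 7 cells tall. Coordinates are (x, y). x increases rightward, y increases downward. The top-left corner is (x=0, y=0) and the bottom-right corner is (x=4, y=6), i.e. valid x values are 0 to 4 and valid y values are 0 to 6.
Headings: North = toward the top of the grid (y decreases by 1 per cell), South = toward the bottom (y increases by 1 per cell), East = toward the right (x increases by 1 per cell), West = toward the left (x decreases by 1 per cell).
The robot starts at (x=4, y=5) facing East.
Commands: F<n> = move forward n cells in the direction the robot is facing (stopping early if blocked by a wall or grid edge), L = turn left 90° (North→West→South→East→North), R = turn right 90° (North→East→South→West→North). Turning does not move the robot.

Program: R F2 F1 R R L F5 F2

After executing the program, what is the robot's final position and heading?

Answer: Final position: (x=0, y=6), facing West

Derivation:
Start: (x=4, y=5), facing East
  R: turn right, now facing South
  F2: move forward 1/2 (blocked), now at (x=4, y=6)
  F1: move forward 0/1 (blocked), now at (x=4, y=6)
  R: turn right, now facing West
  R: turn right, now facing North
  L: turn left, now facing West
  F5: move forward 4/5 (blocked), now at (x=0, y=6)
  F2: move forward 0/2 (blocked), now at (x=0, y=6)
Final: (x=0, y=6), facing West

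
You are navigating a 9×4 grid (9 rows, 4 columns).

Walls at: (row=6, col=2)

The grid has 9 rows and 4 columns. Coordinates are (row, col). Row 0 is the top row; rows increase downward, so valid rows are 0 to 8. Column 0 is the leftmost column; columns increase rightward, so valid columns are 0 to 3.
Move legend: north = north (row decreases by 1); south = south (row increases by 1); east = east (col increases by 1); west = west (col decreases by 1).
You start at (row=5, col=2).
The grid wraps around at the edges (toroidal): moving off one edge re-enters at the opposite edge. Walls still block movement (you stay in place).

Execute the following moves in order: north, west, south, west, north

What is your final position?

Start: (row=5, col=2)
  north (north): (row=5, col=2) -> (row=4, col=2)
  west (west): (row=4, col=2) -> (row=4, col=1)
  south (south): (row=4, col=1) -> (row=5, col=1)
  west (west): (row=5, col=1) -> (row=5, col=0)
  north (north): (row=5, col=0) -> (row=4, col=0)
Final: (row=4, col=0)

Answer: Final position: (row=4, col=0)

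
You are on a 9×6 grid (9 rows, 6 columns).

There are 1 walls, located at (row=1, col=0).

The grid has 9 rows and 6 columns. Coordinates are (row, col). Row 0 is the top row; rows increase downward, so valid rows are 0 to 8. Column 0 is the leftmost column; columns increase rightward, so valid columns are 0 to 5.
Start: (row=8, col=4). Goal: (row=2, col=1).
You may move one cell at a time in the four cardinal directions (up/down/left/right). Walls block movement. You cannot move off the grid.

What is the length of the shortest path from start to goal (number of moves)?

Answer: Shortest path length: 9

Derivation:
BFS from (row=8, col=4) until reaching (row=2, col=1):
  Distance 0: (row=8, col=4)
  Distance 1: (row=7, col=4), (row=8, col=3), (row=8, col=5)
  Distance 2: (row=6, col=4), (row=7, col=3), (row=7, col=5), (row=8, col=2)
  Distance 3: (row=5, col=4), (row=6, col=3), (row=6, col=5), (row=7, col=2), (row=8, col=1)
  Distance 4: (row=4, col=4), (row=5, col=3), (row=5, col=5), (row=6, col=2), (row=7, col=1), (row=8, col=0)
  Distance 5: (row=3, col=4), (row=4, col=3), (row=4, col=5), (row=5, col=2), (row=6, col=1), (row=7, col=0)
  Distance 6: (row=2, col=4), (row=3, col=3), (row=3, col=5), (row=4, col=2), (row=5, col=1), (row=6, col=0)
  Distance 7: (row=1, col=4), (row=2, col=3), (row=2, col=5), (row=3, col=2), (row=4, col=1), (row=5, col=0)
  Distance 8: (row=0, col=4), (row=1, col=3), (row=1, col=5), (row=2, col=2), (row=3, col=1), (row=4, col=0)
  Distance 9: (row=0, col=3), (row=0, col=5), (row=1, col=2), (row=2, col=1), (row=3, col=0)  <- goal reached here
One shortest path (9 moves): (row=8, col=4) -> (row=8, col=3) -> (row=8, col=2) -> (row=8, col=1) -> (row=7, col=1) -> (row=6, col=1) -> (row=5, col=1) -> (row=4, col=1) -> (row=3, col=1) -> (row=2, col=1)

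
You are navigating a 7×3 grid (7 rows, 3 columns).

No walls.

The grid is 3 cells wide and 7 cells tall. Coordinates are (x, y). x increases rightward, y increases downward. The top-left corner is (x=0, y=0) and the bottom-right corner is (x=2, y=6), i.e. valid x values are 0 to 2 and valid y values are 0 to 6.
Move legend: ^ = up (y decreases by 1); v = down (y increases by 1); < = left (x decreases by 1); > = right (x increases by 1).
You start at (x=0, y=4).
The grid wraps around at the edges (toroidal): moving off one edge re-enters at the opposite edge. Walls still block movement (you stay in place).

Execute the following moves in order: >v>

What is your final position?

Answer: Final position: (x=2, y=5)

Derivation:
Start: (x=0, y=4)
  > (right): (x=0, y=4) -> (x=1, y=4)
  v (down): (x=1, y=4) -> (x=1, y=5)
  > (right): (x=1, y=5) -> (x=2, y=5)
Final: (x=2, y=5)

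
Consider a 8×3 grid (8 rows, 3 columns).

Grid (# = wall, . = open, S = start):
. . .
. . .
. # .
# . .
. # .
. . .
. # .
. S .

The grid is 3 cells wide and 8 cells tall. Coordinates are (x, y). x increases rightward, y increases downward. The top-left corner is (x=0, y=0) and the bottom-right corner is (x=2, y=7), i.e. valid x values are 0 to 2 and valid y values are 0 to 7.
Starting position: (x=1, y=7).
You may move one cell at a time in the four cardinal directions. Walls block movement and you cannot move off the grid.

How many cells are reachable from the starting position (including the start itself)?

Answer: Reachable cells: 20

Derivation:
BFS flood-fill from (x=1, y=7):
  Distance 0: (x=1, y=7)
  Distance 1: (x=0, y=7), (x=2, y=7)
  Distance 2: (x=0, y=6), (x=2, y=6)
  Distance 3: (x=0, y=5), (x=2, y=5)
  Distance 4: (x=0, y=4), (x=2, y=4), (x=1, y=5)
  Distance 5: (x=2, y=3)
  Distance 6: (x=2, y=2), (x=1, y=3)
  Distance 7: (x=2, y=1)
  Distance 8: (x=2, y=0), (x=1, y=1)
  Distance 9: (x=1, y=0), (x=0, y=1)
  Distance 10: (x=0, y=0), (x=0, y=2)
Total reachable: 20 (grid has 20 open cells total)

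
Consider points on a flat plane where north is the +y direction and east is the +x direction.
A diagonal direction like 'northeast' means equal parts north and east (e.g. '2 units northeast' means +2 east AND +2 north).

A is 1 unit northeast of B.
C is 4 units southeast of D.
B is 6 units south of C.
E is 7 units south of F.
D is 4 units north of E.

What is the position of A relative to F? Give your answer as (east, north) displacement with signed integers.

Place F at the origin (east=0, north=0).
  E is 7 units south of F: delta (east=+0, north=-7); E at (east=0, north=-7).
  D is 4 units north of E: delta (east=+0, north=+4); D at (east=0, north=-3).
  C is 4 units southeast of D: delta (east=+4, north=-4); C at (east=4, north=-7).
  B is 6 units south of C: delta (east=+0, north=-6); B at (east=4, north=-13).
  A is 1 unit northeast of B: delta (east=+1, north=+1); A at (east=5, north=-12).
Therefore A relative to F: (east=5, north=-12).

Answer: A is at (east=5, north=-12) relative to F.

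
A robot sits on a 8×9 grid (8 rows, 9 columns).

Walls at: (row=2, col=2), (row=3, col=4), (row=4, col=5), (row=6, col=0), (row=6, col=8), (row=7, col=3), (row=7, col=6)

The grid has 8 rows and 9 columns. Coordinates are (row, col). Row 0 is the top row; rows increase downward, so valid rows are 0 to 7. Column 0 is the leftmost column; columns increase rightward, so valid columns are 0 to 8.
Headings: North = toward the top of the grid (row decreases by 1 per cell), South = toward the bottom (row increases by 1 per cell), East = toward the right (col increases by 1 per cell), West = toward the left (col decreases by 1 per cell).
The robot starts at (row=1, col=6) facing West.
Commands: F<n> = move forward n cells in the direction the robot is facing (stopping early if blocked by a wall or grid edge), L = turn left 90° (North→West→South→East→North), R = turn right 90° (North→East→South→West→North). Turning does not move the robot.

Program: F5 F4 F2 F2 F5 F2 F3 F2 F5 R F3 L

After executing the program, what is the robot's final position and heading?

Answer: Final position: (row=0, col=0), facing West

Derivation:
Start: (row=1, col=6), facing West
  F5: move forward 5, now at (row=1, col=1)
  F4: move forward 1/4 (blocked), now at (row=1, col=0)
  F2: move forward 0/2 (blocked), now at (row=1, col=0)
  F2: move forward 0/2 (blocked), now at (row=1, col=0)
  F5: move forward 0/5 (blocked), now at (row=1, col=0)
  F2: move forward 0/2 (blocked), now at (row=1, col=0)
  F3: move forward 0/3 (blocked), now at (row=1, col=0)
  F2: move forward 0/2 (blocked), now at (row=1, col=0)
  F5: move forward 0/5 (blocked), now at (row=1, col=0)
  R: turn right, now facing North
  F3: move forward 1/3 (blocked), now at (row=0, col=0)
  L: turn left, now facing West
Final: (row=0, col=0), facing West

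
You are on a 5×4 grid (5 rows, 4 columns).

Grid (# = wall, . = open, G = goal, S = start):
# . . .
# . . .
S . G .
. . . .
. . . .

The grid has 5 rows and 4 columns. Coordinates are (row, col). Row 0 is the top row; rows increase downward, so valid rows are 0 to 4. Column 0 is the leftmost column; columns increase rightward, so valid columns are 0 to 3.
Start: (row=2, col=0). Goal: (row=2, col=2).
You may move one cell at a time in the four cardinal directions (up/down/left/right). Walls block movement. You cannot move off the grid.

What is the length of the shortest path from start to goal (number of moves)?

Answer: Shortest path length: 2

Derivation:
BFS from (row=2, col=0) until reaching (row=2, col=2):
  Distance 0: (row=2, col=0)
  Distance 1: (row=2, col=1), (row=3, col=0)
  Distance 2: (row=1, col=1), (row=2, col=2), (row=3, col=1), (row=4, col=0)  <- goal reached here
One shortest path (2 moves): (row=2, col=0) -> (row=2, col=1) -> (row=2, col=2)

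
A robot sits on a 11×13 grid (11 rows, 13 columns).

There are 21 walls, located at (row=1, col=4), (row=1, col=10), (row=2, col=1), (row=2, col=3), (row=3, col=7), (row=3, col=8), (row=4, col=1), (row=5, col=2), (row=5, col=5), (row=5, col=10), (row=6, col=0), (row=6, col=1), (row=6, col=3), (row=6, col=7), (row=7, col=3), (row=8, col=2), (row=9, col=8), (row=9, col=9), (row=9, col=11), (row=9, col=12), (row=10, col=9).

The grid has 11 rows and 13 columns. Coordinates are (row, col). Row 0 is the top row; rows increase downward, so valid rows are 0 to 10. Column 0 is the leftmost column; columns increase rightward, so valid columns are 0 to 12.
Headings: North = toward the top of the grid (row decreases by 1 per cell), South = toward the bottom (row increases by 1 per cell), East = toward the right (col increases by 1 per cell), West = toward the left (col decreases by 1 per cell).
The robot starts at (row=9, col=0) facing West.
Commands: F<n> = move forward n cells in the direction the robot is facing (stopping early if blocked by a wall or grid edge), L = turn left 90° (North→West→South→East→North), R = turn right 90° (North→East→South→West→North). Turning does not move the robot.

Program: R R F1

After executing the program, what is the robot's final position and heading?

Start: (row=9, col=0), facing West
  R: turn right, now facing North
  R: turn right, now facing East
  F1: move forward 1, now at (row=9, col=1)
Final: (row=9, col=1), facing East

Answer: Final position: (row=9, col=1), facing East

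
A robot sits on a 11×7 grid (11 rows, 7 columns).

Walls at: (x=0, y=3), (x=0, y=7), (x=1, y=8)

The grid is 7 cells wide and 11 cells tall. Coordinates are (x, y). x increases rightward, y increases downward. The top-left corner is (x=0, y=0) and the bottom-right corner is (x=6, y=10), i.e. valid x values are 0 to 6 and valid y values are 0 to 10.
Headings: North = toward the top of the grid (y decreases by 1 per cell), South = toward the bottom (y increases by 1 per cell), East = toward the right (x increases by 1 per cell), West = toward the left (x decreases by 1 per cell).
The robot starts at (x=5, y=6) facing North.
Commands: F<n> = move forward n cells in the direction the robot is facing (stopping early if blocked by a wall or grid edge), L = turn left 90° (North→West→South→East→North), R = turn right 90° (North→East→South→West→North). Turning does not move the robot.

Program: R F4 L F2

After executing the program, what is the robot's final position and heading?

Start: (x=5, y=6), facing North
  R: turn right, now facing East
  F4: move forward 1/4 (blocked), now at (x=6, y=6)
  L: turn left, now facing North
  F2: move forward 2, now at (x=6, y=4)
Final: (x=6, y=4), facing North

Answer: Final position: (x=6, y=4), facing North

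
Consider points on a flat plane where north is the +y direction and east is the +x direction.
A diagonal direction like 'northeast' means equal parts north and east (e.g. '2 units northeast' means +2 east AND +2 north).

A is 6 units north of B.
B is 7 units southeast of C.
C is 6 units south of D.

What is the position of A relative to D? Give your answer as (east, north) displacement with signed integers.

Place D at the origin (east=0, north=0).
  C is 6 units south of D: delta (east=+0, north=-6); C at (east=0, north=-6).
  B is 7 units southeast of C: delta (east=+7, north=-7); B at (east=7, north=-13).
  A is 6 units north of B: delta (east=+0, north=+6); A at (east=7, north=-7).
Therefore A relative to D: (east=7, north=-7).

Answer: A is at (east=7, north=-7) relative to D.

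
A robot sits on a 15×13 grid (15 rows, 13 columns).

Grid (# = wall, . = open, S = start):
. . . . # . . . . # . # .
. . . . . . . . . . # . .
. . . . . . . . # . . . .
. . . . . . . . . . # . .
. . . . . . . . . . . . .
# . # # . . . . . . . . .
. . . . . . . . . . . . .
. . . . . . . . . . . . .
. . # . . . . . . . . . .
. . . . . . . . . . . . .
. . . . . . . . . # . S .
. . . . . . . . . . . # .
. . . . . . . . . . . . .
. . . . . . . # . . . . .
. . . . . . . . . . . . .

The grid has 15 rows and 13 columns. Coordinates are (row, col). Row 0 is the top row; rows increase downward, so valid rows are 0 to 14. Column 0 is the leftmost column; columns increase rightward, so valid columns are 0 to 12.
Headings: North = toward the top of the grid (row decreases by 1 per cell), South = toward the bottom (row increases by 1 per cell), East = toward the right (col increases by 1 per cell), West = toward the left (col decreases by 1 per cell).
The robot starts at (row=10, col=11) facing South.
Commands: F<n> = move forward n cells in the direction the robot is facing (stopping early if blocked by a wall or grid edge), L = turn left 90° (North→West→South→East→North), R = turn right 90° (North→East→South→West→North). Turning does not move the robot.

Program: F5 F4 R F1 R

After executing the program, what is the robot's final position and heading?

Answer: Final position: (row=10, col=10), facing North

Derivation:
Start: (row=10, col=11), facing South
  F5: move forward 0/5 (blocked), now at (row=10, col=11)
  F4: move forward 0/4 (blocked), now at (row=10, col=11)
  R: turn right, now facing West
  F1: move forward 1, now at (row=10, col=10)
  R: turn right, now facing North
Final: (row=10, col=10), facing North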